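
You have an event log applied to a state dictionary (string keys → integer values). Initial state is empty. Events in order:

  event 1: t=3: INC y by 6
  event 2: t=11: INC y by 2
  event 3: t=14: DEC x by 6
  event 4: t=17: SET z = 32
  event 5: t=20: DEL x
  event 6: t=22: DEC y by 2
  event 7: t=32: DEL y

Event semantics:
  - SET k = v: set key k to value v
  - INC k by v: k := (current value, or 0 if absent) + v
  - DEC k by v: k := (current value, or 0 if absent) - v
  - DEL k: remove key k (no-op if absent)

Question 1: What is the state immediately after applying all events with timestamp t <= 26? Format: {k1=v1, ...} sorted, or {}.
Answer: {y=6, z=32}

Derivation:
Apply events with t <= 26 (6 events):
  after event 1 (t=3: INC y by 6): {y=6}
  after event 2 (t=11: INC y by 2): {y=8}
  after event 3 (t=14: DEC x by 6): {x=-6, y=8}
  after event 4 (t=17: SET z = 32): {x=-6, y=8, z=32}
  after event 5 (t=20: DEL x): {y=8, z=32}
  after event 6 (t=22: DEC y by 2): {y=6, z=32}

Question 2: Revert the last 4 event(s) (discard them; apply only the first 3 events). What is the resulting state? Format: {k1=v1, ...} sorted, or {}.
Answer: {x=-6, y=8}

Derivation:
Keep first 3 events (discard last 4):
  after event 1 (t=3: INC y by 6): {y=6}
  after event 2 (t=11: INC y by 2): {y=8}
  after event 3 (t=14: DEC x by 6): {x=-6, y=8}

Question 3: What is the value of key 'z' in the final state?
Answer: 32

Derivation:
Track key 'z' through all 7 events:
  event 1 (t=3: INC y by 6): z unchanged
  event 2 (t=11: INC y by 2): z unchanged
  event 3 (t=14: DEC x by 6): z unchanged
  event 4 (t=17: SET z = 32): z (absent) -> 32
  event 5 (t=20: DEL x): z unchanged
  event 6 (t=22: DEC y by 2): z unchanged
  event 7 (t=32: DEL y): z unchanged
Final: z = 32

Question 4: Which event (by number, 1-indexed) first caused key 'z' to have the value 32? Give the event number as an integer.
Looking for first event where z becomes 32:
  event 4: z (absent) -> 32  <-- first match

Answer: 4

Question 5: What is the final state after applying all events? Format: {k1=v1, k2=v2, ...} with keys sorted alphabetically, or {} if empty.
Answer: {z=32}

Derivation:
  after event 1 (t=3: INC y by 6): {y=6}
  after event 2 (t=11: INC y by 2): {y=8}
  after event 3 (t=14: DEC x by 6): {x=-6, y=8}
  after event 4 (t=17: SET z = 32): {x=-6, y=8, z=32}
  after event 5 (t=20: DEL x): {y=8, z=32}
  after event 6 (t=22: DEC y by 2): {y=6, z=32}
  after event 7 (t=32: DEL y): {z=32}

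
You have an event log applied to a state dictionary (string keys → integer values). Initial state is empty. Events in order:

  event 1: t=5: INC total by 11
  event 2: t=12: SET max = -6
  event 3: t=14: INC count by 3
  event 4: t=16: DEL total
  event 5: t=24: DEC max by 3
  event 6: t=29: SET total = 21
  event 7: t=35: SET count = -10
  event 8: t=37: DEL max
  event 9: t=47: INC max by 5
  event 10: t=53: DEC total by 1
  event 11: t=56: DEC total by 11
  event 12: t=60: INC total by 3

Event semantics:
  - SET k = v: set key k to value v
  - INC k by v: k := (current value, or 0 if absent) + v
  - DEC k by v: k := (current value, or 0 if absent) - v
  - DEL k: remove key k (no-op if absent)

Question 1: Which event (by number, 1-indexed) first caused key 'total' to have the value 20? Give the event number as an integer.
Answer: 10

Derivation:
Looking for first event where total becomes 20:
  event 1: total = 11
  event 2: total = 11
  event 3: total = 11
  event 4: total = (absent)
  event 6: total = 21
  event 7: total = 21
  event 8: total = 21
  event 9: total = 21
  event 10: total 21 -> 20  <-- first match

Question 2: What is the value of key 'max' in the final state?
Answer: 5

Derivation:
Track key 'max' through all 12 events:
  event 1 (t=5: INC total by 11): max unchanged
  event 2 (t=12: SET max = -6): max (absent) -> -6
  event 3 (t=14: INC count by 3): max unchanged
  event 4 (t=16: DEL total): max unchanged
  event 5 (t=24: DEC max by 3): max -6 -> -9
  event 6 (t=29: SET total = 21): max unchanged
  event 7 (t=35: SET count = -10): max unchanged
  event 8 (t=37: DEL max): max -9 -> (absent)
  event 9 (t=47: INC max by 5): max (absent) -> 5
  event 10 (t=53: DEC total by 1): max unchanged
  event 11 (t=56: DEC total by 11): max unchanged
  event 12 (t=60: INC total by 3): max unchanged
Final: max = 5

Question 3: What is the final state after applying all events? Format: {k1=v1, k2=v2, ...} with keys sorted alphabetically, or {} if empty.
  after event 1 (t=5: INC total by 11): {total=11}
  after event 2 (t=12: SET max = -6): {max=-6, total=11}
  after event 3 (t=14: INC count by 3): {count=3, max=-6, total=11}
  after event 4 (t=16: DEL total): {count=3, max=-6}
  after event 5 (t=24: DEC max by 3): {count=3, max=-9}
  after event 6 (t=29: SET total = 21): {count=3, max=-9, total=21}
  after event 7 (t=35: SET count = -10): {count=-10, max=-9, total=21}
  after event 8 (t=37: DEL max): {count=-10, total=21}
  after event 9 (t=47: INC max by 5): {count=-10, max=5, total=21}
  after event 10 (t=53: DEC total by 1): {count=-10, max=5, total=20}
  after event 11 (t=56: DEC total by 11): {count=-10, max=5, total=9}
  after event 12 (t=60: INC total by 3): {count=-10, max=5, total=12}

Answer: {count=-10, max=5, total=12}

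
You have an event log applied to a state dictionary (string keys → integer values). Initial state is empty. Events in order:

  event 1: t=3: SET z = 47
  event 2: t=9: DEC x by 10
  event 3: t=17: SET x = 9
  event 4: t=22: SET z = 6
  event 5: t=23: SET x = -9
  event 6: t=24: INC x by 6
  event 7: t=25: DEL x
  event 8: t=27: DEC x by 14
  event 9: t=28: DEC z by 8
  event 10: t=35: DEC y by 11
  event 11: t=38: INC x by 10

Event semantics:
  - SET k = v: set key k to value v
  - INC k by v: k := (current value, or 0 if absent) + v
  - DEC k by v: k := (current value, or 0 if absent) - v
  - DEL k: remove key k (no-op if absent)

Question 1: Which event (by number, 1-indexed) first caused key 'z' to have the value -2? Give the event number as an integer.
Looking for first event where z becomes -2:
  event 1: z = 47
  event 2: z = 47
  event 3: z = 47
  event 4: z = 6
  event 5: z = 6
  event 6: z = 6
  event 7: z = 6
  event 8: z = 6
  event 9: z 6 -> -2  <-- first match

Answer: 9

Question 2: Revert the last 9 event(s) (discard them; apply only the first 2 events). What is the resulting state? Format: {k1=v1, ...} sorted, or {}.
Keep first 2 events (discard last 9):
  after event 1 (t=3: SET z = 47): {z=47}
  after event 2 (t=9: DEC x by 10): {x=-10, z=47}

Answer: {x=-10, z=47}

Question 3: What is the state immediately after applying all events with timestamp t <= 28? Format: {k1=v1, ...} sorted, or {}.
Apply events with t <= 28 (9 events):
  after event 1 (t=3: SET z = 47): {z=47}
  after event 2 (t=9: DEC x by 10): {x=-10, z=47}
  after event 3 (t=17: SET x = 9): {x=9, z=47}
  after event 4 (t=22: SET z = 6): {x=9, z=6}
  after event 5 (t=23: SET x = -9): {x=-9, z=6}
  after event 6 (t=24: INC x by 6): {x=-3, z=6}
  after event 7 (t=25: DEL x): {z=6}
  after event 8 (t=27: DEC x by 14): {x=-14, z=6}
  after event 9 (t=28: DEC z by 8): {x=-14, z=-2}

Answer: {x=-14, z=-2}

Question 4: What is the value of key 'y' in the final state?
Answer: -11

Derivation:
Track key 'y' through all 11 events:
  event 1 (t=3: SET z = 47): y unchanged
  event 2 (t=9: DEC x by 10): y unchanged
  event 3 (t=17: SET x = 9): y unchanged
  event 4 (t=22: SET z = 6): y unchanged
  event 5 (t=23: SET x = -9): y unchanged
  event 6 (t=24: INC x by 6): y unchanged
  event 7 (t=25: DEL x): y unchanged
  event 8 (t=27: DEC x by 14): y unchanged
  event 9 (t=28: DEC z by 8): y unchanged
  event 10 (t=35: DEC y by 11): y (absent) -> -11
  event 11 (t=38: INC x by 10): y unchanged
Final: y = -11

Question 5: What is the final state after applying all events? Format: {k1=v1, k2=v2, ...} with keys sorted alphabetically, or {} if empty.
Answer: {x=-4, y=-11, z=-2}

Derivation:
  after event 1 (t=3: SET z = 47): {z=47}
  after event 2 (t=9: DEC x by 10): {x=-10, z=47}
  after event 3 (t=17: SET x = 9): {x=9, z=47}
  after event 4 (t=22: SET z = 6): {x=9, z=6}
  after event 5 (t=23: SET x = -9): {x=-9, z=6}
  after event 6 (t=24: INC x by 6): {x=-3, z=6}
  after event 7 (t=25: DEL x): {z=6}
  after event 8 (t=27: DEC x by 14): {x=-14, z=6}
  after event 9 (t=28: DEC z by 8): {x=-14, z=-2}
  after event 10 (t=35: DEC y by 11): {x=-14, y=-11, z=-2}
  after event 11 (t=38: INC x by 10): {x=-4, y=-11, z=-2}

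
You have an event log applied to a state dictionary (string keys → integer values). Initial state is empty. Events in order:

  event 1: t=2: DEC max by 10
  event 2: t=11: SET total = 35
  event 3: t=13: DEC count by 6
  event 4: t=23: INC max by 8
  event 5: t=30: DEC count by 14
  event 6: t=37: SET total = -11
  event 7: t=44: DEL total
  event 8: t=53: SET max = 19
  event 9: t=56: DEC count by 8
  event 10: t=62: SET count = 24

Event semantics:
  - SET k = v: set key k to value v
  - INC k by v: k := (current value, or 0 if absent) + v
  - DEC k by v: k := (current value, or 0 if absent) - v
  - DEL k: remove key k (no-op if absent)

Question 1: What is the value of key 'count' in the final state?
Track key 'count' through all 10 events:
  event 1 (t=2: DEC max by 10): count unchanged
  event 2 (t=11: SET total = 35): count unchanged
  event 3 (t=13: DEC count by 6): count (absent) -> -6
  event 4 (t=23: INC max by 8): count unchanged
  event 5 (t=30: DEC count by 14): count -6 -> -20
  event 6 (t=37: SET total = -11): count unchanged
  event 7 (t=44: DEL total): count unchanged
  event 8 (t=53: SET max = 19): count unchanged
  event 9 (t=56: DEC count by 8): count -20 -> -28
  event 10 (t=62: SET count = 24): count -28 -> 24
Final: count = 24

Answer: 24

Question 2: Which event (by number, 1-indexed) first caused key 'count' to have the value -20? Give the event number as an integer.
Answer: 5

Derivation:
Looking for first event where count becomes -20:
  event 3: count = -6
  event 4: count = -6
  event 5: count -6 -> -20  <-- first match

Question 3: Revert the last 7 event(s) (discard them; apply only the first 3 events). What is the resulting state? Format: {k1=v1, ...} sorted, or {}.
Answer: {count=-6, max=-10, total=35}

Derivation:
Keep first 3 events (discard last 7):
  after event 1 (t=2: DEC max by 10): {max=-10}
  after event 2 (t=11: SET total = 35): {max=-10, total=35}
  after event 3 (t=13: DEC count by 6): {count=-6, max=-10, total=35}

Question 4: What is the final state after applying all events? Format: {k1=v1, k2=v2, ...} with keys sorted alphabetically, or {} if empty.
Answer: {count=24, max=19}

Derivation:
  after event 1 (t=2: DEC max by 10): {max=-10}
  after event 2 (t=11: SET total = 35): {max=-10, total=35}
  after event 3 (t=13: DEC count by 6): {count=-6, max=-10, total=35}
  after event 4 (t=23: INC max by 8): {count=-6, max=-2, total=35}
  after event 5 (t=30: DEC count by 14): {count=-20, max=-2, total=35}
  after event 6 (t=37: SET total = -11): {count=-20, max=-2, total=-11}
  after event 7 (t=44: DEL total): {count=-20, max=-2}
  after event 8 (t=53: SET max = 19): {count=-20, max=19}
  after event 9 (t=56: DEC count by 8): {count=-28, max=19}
  after event 10 (t=62: SET count = 24): {count=24, max=19}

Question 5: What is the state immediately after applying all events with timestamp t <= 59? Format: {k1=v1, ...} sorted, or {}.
Apply events with t <= 59 (9 events):
  after event 1 (t=2: DEC max by 10): {max=-10}
  after event 2 (t=11: SET total = 35): {max=-10, total=35}
  after event 3 (t=13: DEC count by 6): {count=-6, max=-10, total=35}
  after event 4 (t=23: INC max by 8): {count=-6, max=-2, total=35}
  after event 5 (t=30: DEC count by 14): {count=-20, max=-2, total=35}
  after event 6 (t=37: SET total = -11): {count=-20, max=-2, total=-11}
  after event 7 (t=44: DEL total): {count=-20, max=-2}
  after event 8 (t=53: SET max = 19): {count=-20, max=19}
  after event 9 (t=56: DEC count by 8): {count=-28, max=19}

Answer: {count=-28, max=19}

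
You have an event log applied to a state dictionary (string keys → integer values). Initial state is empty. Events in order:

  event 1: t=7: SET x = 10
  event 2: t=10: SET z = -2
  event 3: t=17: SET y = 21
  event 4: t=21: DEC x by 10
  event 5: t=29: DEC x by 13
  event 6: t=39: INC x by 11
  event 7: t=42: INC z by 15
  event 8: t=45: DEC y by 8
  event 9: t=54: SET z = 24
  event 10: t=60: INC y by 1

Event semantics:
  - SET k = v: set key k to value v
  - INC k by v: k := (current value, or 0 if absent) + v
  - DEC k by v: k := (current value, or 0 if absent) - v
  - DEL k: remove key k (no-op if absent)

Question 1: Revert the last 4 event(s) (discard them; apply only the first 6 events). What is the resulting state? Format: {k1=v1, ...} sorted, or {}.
Keep first 6 events (discard last 4):
  after event 1 (t=7: SET x = 10): {x=10}
  after event 2 (t=10: SET z = -2): {x=10, z=-2}
  after event 3 (t=17: SET y = 21): {x=10, y=21, z=-2}
  after event 4 (t=21: DEC x by 10): {x=0, y=21, z=-2}
  after event 5 (t=29: DEC x by 13): {x=-13, y=21, z=-2}
  after event 6 (t=39: INC x by 11): {x=-2, y=21, z=-2}

Answer: {x=-2, y=21, z=-2}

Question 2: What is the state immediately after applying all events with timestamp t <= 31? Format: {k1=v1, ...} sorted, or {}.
Apply events with t <= 31 (5 events):
  after event 1 (t=7: SET x = 10): {x=10}
  after event 2 (t=10: SET z = -2): {x=10, z=-2}
  after event 3 (t=17: SET y = 21): {x=10, y=21, z=-2}
  after event 4 (t=21: DEC x by 10): {x=0, y=21, z=-2}
  after event 5 (t=29: DEC x by 13): {x=-13, y=21, z=-2}

Answer: {x=-13, y=21, z=-2}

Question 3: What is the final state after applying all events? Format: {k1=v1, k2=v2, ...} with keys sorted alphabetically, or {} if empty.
  after event 1 (t=7: SET x = 10): {x=10}
  after event 2 (t=10: SET z = -2): {x=10, z=-2}
  after event 3 (t=17: SET y = 21): {x=10, y=21, z=-2}
  after event 4 (t=21: DEC x by 10): {x=0, y=21, z=-2}
  after event 5 (t=29: DEC x by 13): {x=-13, y=21, z=-2}
  after event 6 (t=39: INC x by 11): {x=-2, y=21, z=-2}
  after event 7 (t=42: INC z by 15): {x=-2, y=21, z=13}
  after event 8 (t=45: DEC y by 8): {x=-2, y=13, z=13}
  after event 9 (t=54: SET z = 24): {x=-2, y=13, z=24}
  after event 10 (t=60: INC y by 1): {x=-2, y=14, z=24}

Answer: {x=-2, y=14, z=24}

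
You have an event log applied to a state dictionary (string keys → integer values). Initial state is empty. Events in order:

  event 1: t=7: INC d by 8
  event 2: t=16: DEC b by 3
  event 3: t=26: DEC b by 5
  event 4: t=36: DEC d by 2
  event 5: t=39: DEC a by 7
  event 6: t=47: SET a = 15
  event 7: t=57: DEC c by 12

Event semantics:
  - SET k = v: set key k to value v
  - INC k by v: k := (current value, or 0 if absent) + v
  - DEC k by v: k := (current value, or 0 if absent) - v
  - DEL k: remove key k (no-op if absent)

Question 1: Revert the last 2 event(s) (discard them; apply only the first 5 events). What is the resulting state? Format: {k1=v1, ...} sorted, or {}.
Keep first 5 events (discard last 2):
  after event 1 (t=7: INC d by 8): {d=8}
  after event 2 (t=16: DEC b by 3): {b=-3, d=8}
  after event 3 (t=26: DEC b by 5): {b=-8, d=8}
  after event 4 (t=36: DEC d by 2): {b=-8, d=6}
  after event 5 (t=39: DEC a by 7): {a=-7, b=-8, d=6}

Answer: {a=-7, b=-8, d=6}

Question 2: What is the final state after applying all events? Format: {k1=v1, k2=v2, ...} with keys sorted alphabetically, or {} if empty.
Answer: {a=15, b=-8, c=-12, d=6}

Derivation:
  after event 1 (t=7: INC d by 8): {d=8}
  after event 2 (t=16: DEC b by 3): {b=-3, d=8}
  after event 3 (t=26: DEC b by 5): {b=-8, d=8}
  after event 4 (t=36: DEC d by 2): {b=-8, d=6}
  after event 5 (t=39: DEC a by 7): {a=-7, b=-8, d=6}
  after event 6 (t=47: SET a = 15): {a=15, b=-8, d=6}
  after event 7 (t=57: DEC c by 12): {a=15, b=-8, c=-12, d=6}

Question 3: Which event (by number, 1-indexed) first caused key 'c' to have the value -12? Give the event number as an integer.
Answer: 7

Derivation:
Looking for first event where c becomes -12:
  event 7: c (absent) -> -12  <-- first match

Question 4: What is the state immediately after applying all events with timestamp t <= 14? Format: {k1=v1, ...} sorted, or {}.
Answer: {d=8}

Derivation:
Apply events with t <= 14 (1 events):
  after event 1 (t=7: INC d by 8): {d=8}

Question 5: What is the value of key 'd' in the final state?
Track key 'd' through all 7 events:
  event 1 (t=7: INC d by 8): d (absent) -> 8
  event 2 (t=16: DEC b by 3): d unchanged
  event 3 (t=26: DEC b by 5): d unchanged
  event 4 (t=36: DEC d by 2): d 8 -> 6
  event 5 (t=39: DEC a by 7): d unchanged
  event 6 (t=47: SET a = 15): d unchanged
  event 7 (t=57: DEC c by 12): d unchanged
Final: d = 6

Answer: 6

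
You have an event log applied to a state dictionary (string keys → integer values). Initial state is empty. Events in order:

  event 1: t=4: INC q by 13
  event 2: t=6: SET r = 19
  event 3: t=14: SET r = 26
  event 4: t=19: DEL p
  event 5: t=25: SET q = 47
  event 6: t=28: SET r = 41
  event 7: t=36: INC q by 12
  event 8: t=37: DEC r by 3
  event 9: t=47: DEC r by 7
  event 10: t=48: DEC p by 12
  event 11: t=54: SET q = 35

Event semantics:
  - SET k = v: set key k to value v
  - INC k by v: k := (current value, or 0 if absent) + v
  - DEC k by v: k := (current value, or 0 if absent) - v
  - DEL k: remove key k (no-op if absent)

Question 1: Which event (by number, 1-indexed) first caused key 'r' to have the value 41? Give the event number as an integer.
Looking for first event where r becomes 41:
  event 2: r = 19
  event 3: r = 26
  event 4: r = 26
  event 5: r = 26
  event 6: r 26 -> 41  <-- first match

Answer: 6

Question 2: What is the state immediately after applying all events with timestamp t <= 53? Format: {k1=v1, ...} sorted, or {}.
Answer: {p=-12, q=59, r=31}

Derivation:
Apply events with t <= 53 (10 events):
  after event 1 (t=4: INC q by 13): {q=13}
  after event 2 (t=6: SET r = 19): {q=13, r=19}
  after event 3 (t=14: SET r = 26): {q=13, r=26}
  after event 4 (t=19: DEL p): {q=13, r=26}
  after event 5 (t=25: SET q = 47): {q=47, r=26}
  after event 6 (t=28: SET r = 41): {q=47, r=41}
  after event 7 (t=36: INC q by 12): {q=59, r=41}
  after event 8 (t=37: DEC r by 3): {q=59, r=38}
  after event 9 (t=47: DEC r by 7): {q=59, r=31}
  after event 10 (t=48: DEC p by 12): {p=-12, q=59, r=31}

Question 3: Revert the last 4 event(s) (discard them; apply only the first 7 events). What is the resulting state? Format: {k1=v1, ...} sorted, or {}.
Answer: {q=59, r=41}

Derivation:
Keep first 7 events (discard last 4):
  after event 1 (t=4: INC q by 13): {q=13}
  after event 2 (t=6: SET r = 19): {q=13, r=19}
  after event 3 (t=14: SET r = 26): {q=13, r=26}
  after event 4 (t=19: DEL p): {q=13, r=26}
  after event 5 (t=25: SET q = 47): {q=47, r=26}
  after event 6 (t=28: SET r = 41): {q=47, r=41}
  after event 7 (t=36: INC q by 12): {q=59, r=41}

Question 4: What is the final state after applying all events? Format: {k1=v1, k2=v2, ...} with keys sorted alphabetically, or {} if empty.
Answer: {p=-12, q=35, r=31}

Derivation:
  after event 1 (t=4: INC q by 13): {q=13}
  after event 2 (t=6: SET r = 19): {q=13, r=19}
  after event 3 (t=14: SET r = 26): {q=13, r=26}
  after event 4 (t=19: DEL p): {q=13, r=26}
  after event 5 (t=25: SET q = 47): {q=47, r=26}
  after event 6 (t=28: SET r = 41): {q=47, r=41}
  after event 7 (t=36: INC q by 12): {q=59, r=41}
  after event 8 (t=37: DEC r by 3): {q=59, r=38}
  after event 9 (t=47: DEC r by 7): {q=59, r=31}
  after event 10 (t=48: DEC p by 12): {p=-12, q=59, r=31}
  after event 11 (t=54: SET q = 35): {p=-12, q=35, r=31}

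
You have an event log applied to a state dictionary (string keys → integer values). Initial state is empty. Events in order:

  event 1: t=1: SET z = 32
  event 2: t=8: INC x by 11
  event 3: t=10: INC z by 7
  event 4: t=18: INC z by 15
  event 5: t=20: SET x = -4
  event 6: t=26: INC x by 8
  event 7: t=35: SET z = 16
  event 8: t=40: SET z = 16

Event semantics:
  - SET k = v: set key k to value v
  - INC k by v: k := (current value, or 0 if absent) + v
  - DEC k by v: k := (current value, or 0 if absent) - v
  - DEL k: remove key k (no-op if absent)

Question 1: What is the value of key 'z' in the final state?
Track key 'z' through all 8 events:
  event 1 (t=1: SET z = 32): z (absent) -> 32
  event 2 (t=8: INC x by 11): z unchanged
  event 3 (t=10: INC z by 7): z 32 -> 39
  event 4 (t=18: INC z by 15): z 39 -> 54
  event 5 (t=20: SET x = -4): z unchanged
  event 6 (t=26: INC x by 8): z unchanged
  event 7 (t=35: SET z = 16): z 54 -> 16
  event 8 (t=40: SET z = 16): z 16 -> 16
Final: z = 16

Answer: 16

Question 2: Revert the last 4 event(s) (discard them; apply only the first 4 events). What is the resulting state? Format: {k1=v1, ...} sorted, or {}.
Answer: {x=11, z=54}

Derivation:
Keep first 4 events (discard last 4):
  after event 1 (t=1: SET z = 32): {z=32}
  after event 2 (t=8: INC x by 11): {x=11, z=32}
  after event 3 (t=10: INC z by 7): {x=11, z=39}
  after event 4 (t=18: INC z by 15): {x=11, z=54}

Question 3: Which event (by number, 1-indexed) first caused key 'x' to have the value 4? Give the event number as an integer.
Looking for first event where x becomes 4:
  event 2: x = 11
  event 3: x = 11
  event 4: x = 11
  event 5: x = -4
  event 6: x -4 -> 4  <-- first match

Answer: 6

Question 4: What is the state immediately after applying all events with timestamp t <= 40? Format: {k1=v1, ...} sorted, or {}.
Answer: {x=4, z=16}

Derivation:
Apply events with t <= 40 (8 events):
  after event 1 (t=1: SET z = 32): {z=32}
  after event 2 (t=8: INC x by 11): {x=11, z=32}
  after event 3 (t=10: INC z by 7): {x=11, z=39}
  after event 4 (t=18: INC z by 15): {x=11, z=54}
  after event 5 (t=20: SET x = -4): {x=-4, z=54}
  after event 6 (t=26: INC x by 8): {x=4, z=54}
  after event 7 (t=35: SET z = 16): {x=4, z=16}
  after event 8 (t=40: SET z = 16): {x=4, z=16}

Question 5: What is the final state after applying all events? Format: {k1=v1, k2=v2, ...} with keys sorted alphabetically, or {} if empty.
  after event 1 (t=1: SET z = 32): {z=32}
  after event 2 (t=8: INC x by 11): {x=11, z=32}
  after event 3 (t=10: INC z by 7): {x=11, z=39}
  after event 4 (t=18: INC z by 15): {x=11, z=54}
  after event 5 (t=20: SET x = -4): {x=-4, z=54}
  after event 6 (t=26: INC x by 8): {x=4, z=54}
  after event 7 (t=35: SET z = 16): {x=4, z=16}
  after event 8 (t=40: SET z = 16): {x=4, z=16}

Answer: {x=4, z=16}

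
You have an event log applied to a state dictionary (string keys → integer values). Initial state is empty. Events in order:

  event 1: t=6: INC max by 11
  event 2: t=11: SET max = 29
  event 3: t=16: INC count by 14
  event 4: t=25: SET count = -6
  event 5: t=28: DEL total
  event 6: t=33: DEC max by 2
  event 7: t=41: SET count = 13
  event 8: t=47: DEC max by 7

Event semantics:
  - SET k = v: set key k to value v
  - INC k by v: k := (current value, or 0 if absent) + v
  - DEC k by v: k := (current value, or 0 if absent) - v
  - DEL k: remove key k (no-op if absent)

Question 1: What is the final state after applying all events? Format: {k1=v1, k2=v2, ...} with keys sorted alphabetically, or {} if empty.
Answer: {count=13, max=20}

Derivation:
  after event 1 (t=6: INC max by 11): {max=11}
  after event 2 (t=11: SET max = 29): {max=29}
  after event 3 (t=16: INC count by 14): {count=14, max=29}
  after event 4 (t=25: SET count = -6): {count=-6, max=29}
  after event 5 (t=28: DEL total): {count=-6, max=29}
  after event 6 (t=33: DEC max by 2): {count=-6, max=27}
  after event 7 (t=41: SET count = 13): {count=13, max=27}
  after event 8 (t=47: DEC max by 7): {count=13, max=20}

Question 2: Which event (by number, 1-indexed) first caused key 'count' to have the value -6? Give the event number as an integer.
Looking for first event where count becomes -6:
  event 3: count = 14
  event 4: count 14 -> -6  <-- first match

Answer: 4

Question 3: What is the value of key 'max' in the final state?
Answer: 20

Derivation:
Track key 'max' through all 8 events:
  event 1 (t=6: INC max by 11): max (absent) -> 11
  event 2 (t=11: SET max = 29): max 11 -> 29
  event 3 (t=16: INC count by 14): max unchanged
  event 4 (t=25: SET count = -6): max unchanged
  event 5 (t=28: DEL total): max unchanged
  event 6 (t=33: DEC max by 2): max 29 -> 27
  event 7 (t=41: SET count = 13): max unchanged
  event 8 (t=47: DEC max by 7): max 27 -> 20
Final: max = 20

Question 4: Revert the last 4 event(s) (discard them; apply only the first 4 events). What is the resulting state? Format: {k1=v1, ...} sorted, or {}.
Keep first 4 events (discard last 4):
  after event 1 (t=6: INC max by 11): {max=11}
  after event 2 (t=11: SET max = 29): {max=29}
  after event 3 (t=16: INC count by 14): {count=14, max=29}
  after event 4 (t=25: SET count = -6): {count=-6, max=29}

Answer: {count=-6, max=29}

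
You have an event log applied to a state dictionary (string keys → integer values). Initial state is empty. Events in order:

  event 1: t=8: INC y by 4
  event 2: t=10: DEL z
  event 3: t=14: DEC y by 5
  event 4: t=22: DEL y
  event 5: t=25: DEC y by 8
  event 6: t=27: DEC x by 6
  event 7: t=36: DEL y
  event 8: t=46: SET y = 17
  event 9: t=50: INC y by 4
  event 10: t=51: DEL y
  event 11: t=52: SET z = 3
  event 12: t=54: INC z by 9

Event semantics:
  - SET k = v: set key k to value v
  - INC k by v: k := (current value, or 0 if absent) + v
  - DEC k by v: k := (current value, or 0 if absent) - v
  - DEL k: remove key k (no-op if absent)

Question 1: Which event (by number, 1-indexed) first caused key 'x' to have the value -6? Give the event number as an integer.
Looking for first event where x becomes -6:
  event 6: x (absent) -> -6  <-- first match

Answer: 6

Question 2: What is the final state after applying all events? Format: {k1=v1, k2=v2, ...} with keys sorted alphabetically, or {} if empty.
  after event 1 (t=8: INC y by 4): {y=4}
  after event 2 (t=10: DEL z): {y=4}
  after event 3 (t=14: DEC y by 5): {y=-1}
  after event 4 (t=22: DEL y): {}
  after event 5 (t=25: DEC y by 8): {y=-8}
  after event 6 (t=27: DEC x by 6): {x=-6, y=-8}
  after event 7 (t=36: DEL y): {x=-6}
  after event 8 (t=46: SET y = 17): {x=-6, y=17}
  after event 9 (t=50: INC y by 4): {x=-6, y=21}
  after event 10 (t=51: DEL y): {x=-6}
  after event 11 (t=52: SET z = 3): {x=-6, z=3}
  after event 12 (t=54: INC z by 9): {x=-6, z=12}

Answer: {x=-6, z=12}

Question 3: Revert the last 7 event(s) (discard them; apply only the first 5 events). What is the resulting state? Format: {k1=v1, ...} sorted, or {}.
Keep first 5 events (discard last 7):
  after event 1 (t=8: INC y by 4): {y=4}
  after event 2 (t=10: DEL z): {y=4}
  after event 3 (t=14: DEC y by 5): {y=-1}
  after event 4 (t=22: DEL y): {}
  after event 5 (t=25: DEC y by 8): {y=-8}

Answer: {y=-8}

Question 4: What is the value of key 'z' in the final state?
Track key 'z' through all 12 events:
  event 1 (t=8: INC y by 4): z unchanged
  event 2 (t=10: DEL z): z (absent) -> (absent)
  event 3 (t=14: DEC y by 5): z unchanged
  event 4 (t=22: DEL y): z unchanged
  event 5 (t=25: DEC y by 8): z unchanged
  event 6 (t=27: DEC x by 6): z unchanged
  event 7 (t=36: DEL y): z unchanged
  event 8 (t=46: SET y = 17): z unchanged
  event 9 (t=50: INC y by 4): z unchanged
  event 10 (t=51: DEL y): z unchanged
  event 11 (t=52: SET z = 3): z (absent) -> 3
  event 12 (t=54: INC z by 9): z 3 -> 12
Final: z = 12

Answer: 12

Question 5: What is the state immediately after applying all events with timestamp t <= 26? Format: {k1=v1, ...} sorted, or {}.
Answer: {y=-8}

Derivation:
Apply events with t <= 26 (5 events):
  after event 1 (t=8: INC y by 4): {y=4}
  after event 2 (t=10: DEL z): {y=4}
  after event 3 (t=14: DEC y by 5): {y=-1}
  after event 4 (t=22: DEL y): {}
  after event 5 (t=25: DEC y by 8): {y=-8}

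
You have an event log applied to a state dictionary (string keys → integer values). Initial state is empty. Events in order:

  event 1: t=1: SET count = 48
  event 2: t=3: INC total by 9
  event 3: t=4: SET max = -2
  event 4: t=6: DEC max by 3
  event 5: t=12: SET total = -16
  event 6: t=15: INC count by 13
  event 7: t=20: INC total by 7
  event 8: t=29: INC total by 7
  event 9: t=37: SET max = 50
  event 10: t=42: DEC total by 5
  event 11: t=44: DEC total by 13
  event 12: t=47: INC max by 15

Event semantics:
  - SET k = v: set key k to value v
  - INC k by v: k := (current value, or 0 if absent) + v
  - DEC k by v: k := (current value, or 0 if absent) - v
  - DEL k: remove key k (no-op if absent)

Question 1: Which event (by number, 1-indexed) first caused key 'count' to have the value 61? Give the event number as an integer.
Answer: 6

Derivation:
Looking for first event where count becomes 61:
  event 1: count = 48
  event 2: count = 48
  event 3: count = 48
  event 4: count = 48
  event 5: count = 48
  event 6: count 48 -> 61  <-- first match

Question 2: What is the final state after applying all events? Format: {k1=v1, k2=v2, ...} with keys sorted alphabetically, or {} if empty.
Answer: {count=61, max=65, total=-20}

Derivation:
  after event 1 (t=1: SET count = 48): {count=48}
  after event 2 (t=3: INC total by 9): {count=48, total=9}
  after event 3 (t=4: SET max = -2): {count=48, max=-2, total=9}
  after event 4 (t=6: DEC max by 3): {count=48, max=-5, total=9}
  after event 5 (t=12: SET total = -16): {count=48, max=-5, total=-16}
  after event 6 (t=15: INC count by 13): {count=61, max=-5, total=-16}
  after event 7 (t=20: INC total by 7): {count=61, max=-5, total=-9}
  after event 8 (t=29: INC total by 7): {count=61, max=-5, total=-2}
  after event 9 (t=37: SET max = 50): {count=61, max=50, total=-2}
  after event 10 (t=42: DEC total by 5): {count=61, max=50, total=-7}
  after event 11 (t=44: DEC total by 13): {count=61, max=50, total=-20}
  after event 12 (t=47: INC max by 15): {count=61, max=65, total=-20}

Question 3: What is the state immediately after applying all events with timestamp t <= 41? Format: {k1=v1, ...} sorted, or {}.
Answer: {count=61, max=50, total=-2}

Derivation:
Apply events with t <= 41 (9 events):
  after event 1 (t=1: SET count = 48): {count=48}
  after event 2 (t=3: INC total by 9): {count=48, total=9}
  after event 3 (t=4: SET max = -2): {count=48, max=-2, total=9}
  after event 4 (t=6: DEC max by 3): {count=48, max=-5, total=9}
  after event 5 (t=12: SET total = -16): {count=48, max=-5, total=-16}
  after event 6 (t=15: INC count by 13): {count=61, max=-5, total=-16}
  after event 7 (t=20: INC total by 7): {count=61, max=-5, total=-9}
  after event 8 (t=29: INC total by 7): {count=61, max=-5, total=-2}
  after event 9 (t=37: SET max = 50): {count=61, max=50, total=-2}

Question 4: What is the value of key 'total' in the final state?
Answer: -20

Derivation:
Track key 'total' through all 12 events:
  event 1 (t=1: SET count = 48): total unchanged
  event 2 (t=3: INC total by 9): total (absent) -> 9
  event 3 (t=4: SET max = -2): total unchanged
  event 4 (t=6: DEC max by 3): total unchanged
  event 5 (t=12: SET total = -16): total 9 -> -16
  event 6 (t=15: INC count by 13): total unchanged
  event 7 (t=20: INC total by 7): total -16 -> -9
  event 8 (t=29: INC total by 7): total -9 -> -2
  event 9 (t=37: SET max = 50): total unchanged
  event 10 (t=42: DEC total by 5): total -2 -> -7
  event 11 (t=44: DEC total by 13): total -7 -> -20
  event 12 (t=47: INC max by 15): total unchanged
Final: total = -20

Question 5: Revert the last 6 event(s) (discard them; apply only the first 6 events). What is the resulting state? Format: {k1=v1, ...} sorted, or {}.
Answer: {count=61, max=-5, total=-16}

Derivation:
Keep first 6 events (discard last 6):
  after event 1 (t=1: SET count = 48): {count=48}
  after event 2 (t=3: INC total by 9): {count=48, total=9}
  after event 3 (t=4: SET max = -2): {count=48, max=-2, total=9}
  after event 4 (t=6: DEC max by 3): {count=48, max=-5, total=9}
  after event 5 (t=12: SET total = -16): {count=48, max=-5, total=-16}
  after event 6 (t=15: INC count by 13): {count=61, max=-5, total=-16}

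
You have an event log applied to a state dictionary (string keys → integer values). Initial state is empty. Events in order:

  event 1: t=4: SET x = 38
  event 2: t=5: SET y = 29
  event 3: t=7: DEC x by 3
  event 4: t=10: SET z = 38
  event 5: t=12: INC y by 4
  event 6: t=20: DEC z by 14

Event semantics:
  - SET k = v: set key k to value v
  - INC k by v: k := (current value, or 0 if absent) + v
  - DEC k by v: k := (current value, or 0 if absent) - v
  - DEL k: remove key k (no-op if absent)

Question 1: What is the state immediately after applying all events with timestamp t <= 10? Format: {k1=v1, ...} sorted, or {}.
Answer: {x=35, y=29, z=38}

Derivation:
Apply events with t <= 10 (4 events):
  after event 1 (t=4: SET x = 38): {x=38}
  after event 2 (t=5: SET y = 29): {x=38, y=29}
  after event 3 (t=7: DEC x by 3): {x=35, y=29}
  after event 4 (t=10: SET z = 38): {x=35, y=29, z=38}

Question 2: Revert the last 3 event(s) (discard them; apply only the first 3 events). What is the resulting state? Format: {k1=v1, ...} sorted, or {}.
Answer: {x=35, y=29}

Derivation:
Keep first 3 events (discard last 3):
  after event 1 (t=4: SET x = 38): {x=38}
  after event 2 (t=5: SET y = 29): {x=38, y=29}
  after event 3 (t=7: DEC x by 3): {x=35, y=29}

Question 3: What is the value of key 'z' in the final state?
Track key 'z' through all 6 events:
  event 1 (t=4: SET x = 38): z unchanged
  event 2 (t=5: SET y = 29): z unchanged
  event 3 (t=7: DEC x by 3): z unchanged
  event 4 (t=10: SET z = 38): z (absent) -> 38
  event 5 (t=12: INC y by 4): z unchanged
  event 6 (t=20: DEC z by 14): z 38 -> 24
Final: z = 24

Answer: 24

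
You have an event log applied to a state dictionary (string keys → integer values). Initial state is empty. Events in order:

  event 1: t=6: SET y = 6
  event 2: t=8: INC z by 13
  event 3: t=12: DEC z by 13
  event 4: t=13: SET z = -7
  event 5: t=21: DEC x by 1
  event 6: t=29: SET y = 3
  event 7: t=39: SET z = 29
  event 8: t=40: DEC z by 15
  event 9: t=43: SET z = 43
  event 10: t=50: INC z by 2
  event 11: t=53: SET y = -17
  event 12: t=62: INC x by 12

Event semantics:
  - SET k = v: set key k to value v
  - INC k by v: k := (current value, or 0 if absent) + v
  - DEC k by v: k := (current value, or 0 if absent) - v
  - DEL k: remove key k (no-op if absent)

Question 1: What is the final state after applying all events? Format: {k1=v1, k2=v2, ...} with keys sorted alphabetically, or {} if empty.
  after event 1 (t=6: SET y = 6): {y=6}
  after event 2 (t=8: INC z by 13): {y=6, z=13}
  after event 3 (t=12: DEC z by 13): {y=6, z=0}
  after event 4 (t=13: SET z = -7): {y=6, z=-7}
  after event 5 (t=21: DEC x by 1): {x=-1, y=6, z=-7}
  after event 6 (t=29: SET y = 3): {x=-1, y=3, z=-7}
  after event 7 (t=39: SET z = 29): {x=-1, y=3, z=29}
  after event 8 (t=40: DEC z by 15): {x=-1, y=3, z=14}
  after event 9 (t=43: SET z = 43): {x=-1, y=3, z=43}
  after event 10 (t=50: INC z by 2): {x=-1, y=3, z=45}
  after event 11 (t=53: SET y = -17): {x=-1, y=-17, z=45}
  after event 12 (t=62: INC x by 12): {x=11, y=-17, z=45}

Answer: {x=11, y=-17, z=45}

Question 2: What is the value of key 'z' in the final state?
Track key 'z' through all 12 events:
  event 1 (t=6: SET y = 6): z unchanged
  event 2 (t=8: INC z by 13): z (absent) -> 13
  event 3 (t=12: DEC z by 13): z 13 -> 0
  event 4 (t=13: SET z = -7): z 0 -> -7
  event 5 (t=21: DEC x by 1): z unchanged
  event 6 (t=29: SET y = 3): z unchanged
  event 7 (t=39: SET z = 29): z -7 -> 29
  event 8 (t=40: DEC z by 15): z 29 -> 14
  event 9 (t=43: SET z = 43): z 14 -> 43
  event 10 (t=50: INC z by 2): z 43 -> 45
  event 11 (t=53: SET y = -17): z unchanged
  event 12 (t=62: INC x by 12): z unchanged
Final: z = 45

Answer: 45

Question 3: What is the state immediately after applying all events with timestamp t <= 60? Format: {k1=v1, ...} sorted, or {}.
Apply events with t <= 60 (11 events):
  after event 1 (t=6: SET y = 6): {y=6}
  after event 2 (t=8: INC z by 13): {y=6, z=13}
  after event 3 (t=12: DEC z by 13): {y=6, z=0}
  after event 4 (t=13: SET z = -7): {y=6, z=-7}
  after event 5 (t=21: DEC x by 1): {x=-1, y=6, z=-7}
  after event 6 (t=29: SET y = 3): {x=-1, y=3, z=-7}
  after event 7 (t=39: SET z = 29): {x=-1, y=3, z=29}
  after event 8 (t=40: DEC z by 15): {x=-1, y=3, z=14}
  after event 9 (t=43: SET z = 43): {x=-1, y=3, z=43}
  after event 10 (t=50: INC z by 2): {x=-1, y=3, z=45}
  after event 11 (t=53: SET y = -17): {x=-1, y=-17, z=45}

Answer: {x=-1, y=-17, z=45}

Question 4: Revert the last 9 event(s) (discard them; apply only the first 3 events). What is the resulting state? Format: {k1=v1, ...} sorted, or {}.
Keep first 3 events (discard last 9):
  after event 1 (t=6: SET y = 6): {y=6}
  after event 2 (t=8: INC z by 13): {y=6, z=13}
  after event 3 (t=12: DEC z by 13): {y=6, z=0}

Answer: {y=6, z=0}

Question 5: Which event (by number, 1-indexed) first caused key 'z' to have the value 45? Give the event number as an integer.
Looking for first event where z becomes 45:
  event 2: z = 13
  event 3: z = 0
  event 4: z = -7
  event 5: z = -7
  event 6: z = -7
  event 7: z = 29
  event 8: z = 14
  event 9: z = 43
  event 10: z 43 -> 45  <-- first match

Answer: 10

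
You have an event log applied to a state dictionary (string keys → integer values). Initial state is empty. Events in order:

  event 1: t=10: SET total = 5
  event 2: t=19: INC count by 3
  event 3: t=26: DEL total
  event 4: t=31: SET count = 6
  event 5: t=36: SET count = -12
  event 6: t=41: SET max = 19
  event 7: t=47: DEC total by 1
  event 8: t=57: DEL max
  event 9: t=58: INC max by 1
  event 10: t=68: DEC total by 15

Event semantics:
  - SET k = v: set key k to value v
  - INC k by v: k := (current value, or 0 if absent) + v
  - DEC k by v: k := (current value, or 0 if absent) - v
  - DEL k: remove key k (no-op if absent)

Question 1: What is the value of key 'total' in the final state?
Track key 'total' through all 10 events:
  event 1 (t=10: SET total = 5): total (absent) -> 5
  event 2 (t=19: INC count by 3): total unchanged
  event 3 (t=26: DEL total): total 5 -> (absent)
  event 4 (t=31: SET count = 6): total unchanged
  event 5 (t=36: SET count = -12): total unchanged
  event 6 (t=41: SET max = 19): total unchanged
  event 7 (t=47: DEC total by 1): total (absent) -> -1
  event 8 (t=57: DEL max): total unchanged
  event 9 (t=58: INC max by 1): total unchanged
  event 10 (t=68: DEC total by 15): total -1 -> -16
Final: total = -16

Answer: -16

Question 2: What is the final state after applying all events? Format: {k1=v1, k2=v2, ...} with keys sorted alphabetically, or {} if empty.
  after event 1 (t=10: SET total = 5): {total=5}
  after event 2 (t=19: INC count by 3): {count=3, total=5}
  after event 3 (t=26: DEL total): {count=3}
  after event 4 (t=31: SET count = 6): {count=6}
  after event 5 (t=36: SET count = -12): {count=-12}
  after event 6 (t=41: SET max = 19): {count=-12, max=19}
  after event 7 (t=47: DEC total by 1): {count=-12, max=19, total=-1}
  after event 8 (t=57: DEL max): {count=-12, total=-1}
  after event 9 (t=58: INC max by 1): {count=-12, max=1, total=-1}
  after event 10 (t=68: DEC total by 15): {count=-12, max=1, total=-16}

Answer: {count=-12, max=1, total=-16}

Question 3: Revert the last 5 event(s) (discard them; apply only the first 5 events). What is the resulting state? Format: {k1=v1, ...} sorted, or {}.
Keep first 5 events (discard last 5):
  after event 1 (t=10: SET total = 5): {total=5}
  after event 2 (t=19: INC count by 3): {count=3, total=5}
  after event 3 (t=26: DEL total): {count=3}
  after event 4 (t=31: SET count = 6): {count=6}
  after event 5 (t=36: SET count = -12): {count=-12}

Answer: {count=-12}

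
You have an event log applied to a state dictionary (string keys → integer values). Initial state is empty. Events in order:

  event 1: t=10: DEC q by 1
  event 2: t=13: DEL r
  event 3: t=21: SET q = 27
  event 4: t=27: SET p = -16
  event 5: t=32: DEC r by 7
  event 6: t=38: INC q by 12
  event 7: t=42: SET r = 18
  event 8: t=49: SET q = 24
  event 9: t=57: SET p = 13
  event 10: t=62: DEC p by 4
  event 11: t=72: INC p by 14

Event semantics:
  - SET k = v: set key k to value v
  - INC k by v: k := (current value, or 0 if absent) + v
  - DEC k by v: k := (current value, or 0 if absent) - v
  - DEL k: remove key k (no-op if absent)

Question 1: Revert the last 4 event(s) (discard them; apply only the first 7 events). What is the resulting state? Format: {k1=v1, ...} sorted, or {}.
Keep first 7 events (discard last 4):
  after event 1 (t=10: DEC q by 1): {q=-1}
  after event 2 (t=13: DEL r): {q=-1}
  after event 3 (t=21: SET q = 27): {q=27}
  after event 4 (t=27: SET p = -16): {p=-16, q=27}
  after event 5 (t=32: DEC r by 7): {p=-16, q=27, r=-7}
  after event 6 (t=38: INC q by 12): {p=-16, q=39, r=-7}
  after event 7 (t=42: SET r = 18): {p=-16, q=39, r=18}

Answer: {p=-16, q=39, r=18}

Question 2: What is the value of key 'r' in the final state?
Track key 'r' through all 11 events:
  event 1 (t=10: DEC q by 1): r unchanged
  event 2 (t=13: DEL r): r (absent) -> (absent)
  event 3 (t=21: SET q = 27): r unchanged
  event 4 (t=27: SET p = -16): r unchanged
  event 5 (t=32: DEC r by 7): r (absent) -> -7
  event 6 (t=38: INC q by 12): r unchanged
  event 7 (t=42: SET r = 18): r -7 -> 18
  event 8 (t=49: SET q = 24): r unchanged
  event 9 (t=57: SET p = 13): r unchanged
  event 10 (t=62: DEC p by 4): r unchanged
  event 11 (t=72: INC p by 14): r unchanged
Final: r = 18

Answer: 18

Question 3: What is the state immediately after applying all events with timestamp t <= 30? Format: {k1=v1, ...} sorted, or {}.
Apply events with t <= 30 (4 events):
  after event 1 (t=10: DEC q by 1): {q=-1}
  after event 2 (t=13: DEL r): {q=-1}
  after event 3 (t=21: SET q = 27): {q=27}
  after event 4 (t=27: SET p = -16): {p=-16, q=27}

Answer: {p=-16, q=27}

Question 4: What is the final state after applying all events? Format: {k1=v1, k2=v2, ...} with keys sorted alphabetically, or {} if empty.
Answer: {p=23, q=24, r=18}

Derivation:
  after event 1 (t=10: DEC q by 1): {q=-1}
  after event 2 (t=13: DEL r): {q=-1}
  after event 3 (t=21: SET q = 27): {q=27}
  after event 4 (t=27: SET p = -16): {p=-16, q=27}
  after event 5 (t=32: DEC r by 7): {p=-16, q=27, r=-7}
  after event 6 (t=38: INC q by 12): {p=-16, q=39, r=-7}
  after event 7 (t=42: SET r = 18): {p=-16, q=39, r=18}
  after event 8 (t=49: SET q = 24): {p=-16, q=24, r=18}
  after event 9 (t=57: SET p = 13): {p=13, q=24, r=18}
  after event 10 (t=62: DEC p by 4): {p=9, q=24, r=18}
  after event 11 (t=72: INC p by 14): {p=23, q=24, r=18}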